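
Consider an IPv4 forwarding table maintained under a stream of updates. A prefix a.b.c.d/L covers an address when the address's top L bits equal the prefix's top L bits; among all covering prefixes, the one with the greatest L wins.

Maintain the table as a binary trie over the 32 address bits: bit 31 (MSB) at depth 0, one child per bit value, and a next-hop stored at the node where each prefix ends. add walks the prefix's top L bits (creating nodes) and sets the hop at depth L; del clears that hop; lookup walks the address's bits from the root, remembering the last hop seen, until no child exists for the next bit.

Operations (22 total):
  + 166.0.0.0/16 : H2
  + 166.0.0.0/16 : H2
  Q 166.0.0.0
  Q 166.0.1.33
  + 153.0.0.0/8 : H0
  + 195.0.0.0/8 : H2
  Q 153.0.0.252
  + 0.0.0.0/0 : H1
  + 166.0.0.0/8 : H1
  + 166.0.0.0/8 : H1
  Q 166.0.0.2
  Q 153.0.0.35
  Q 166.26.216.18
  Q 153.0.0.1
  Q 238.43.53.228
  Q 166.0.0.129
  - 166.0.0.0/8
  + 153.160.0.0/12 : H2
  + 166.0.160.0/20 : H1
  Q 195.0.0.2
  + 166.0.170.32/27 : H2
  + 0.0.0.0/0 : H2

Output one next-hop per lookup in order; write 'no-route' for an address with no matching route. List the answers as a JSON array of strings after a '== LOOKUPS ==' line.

Process each operation:
  add 166.0.0.0/16 -> H2 at depth 16
  add 166.0.0.0/16 -> H2 at depth 16
  lookup 166.0.0.0: bits 1010011000000000 walk d0:-→d1:-→d2:-→d3:-→d4:-→d5:-→d6:-→d7:-→d8:-→d9:-→d10:-→d11:-→d12:-→d13:-→d14:-→d15:-→d16:H2 -> H2
  lookup 166.0.1.33: bits 1010011000000000 walk d0:-→d1:-→d2:-→d3:-→d4:-→d5:-→d6:-→d7:-→d8:-→d9:-→d10:-→d11:-→d12:-→d13:-→d14:-→d15:-→d16:H2 -> H2
  add 153.0.0.0/8 -> H0 at depth 8
  add 195.0.0.0/8 -> H2 at depth 8
  lookup 153.0.0.252: bits 10011001 walk d0:-→d1:-→d2:-→d3:-→d4:-→d5:-→d6:-→d7:-→d8:H0 -> H0
  add 0.0.0.0/0 -> H1 at depth 0
  add 166.0.0.0/8 -> H1 at depth 8
  add 166.0.0.0/8 -> H1 at depth 8
  lookup 166.0.0.2: bits 1010011000000000 walk d0:H1→d1:-→d2:-→d3:-→d4:-→d5:-→d6:-→d7:-→d8:H1→d9:-→d10:-→d11:-→d12:-→d13:-→d14:-→d15:-→d16:H2 -> H2
  lookup 153.0.0.35: bits 10011001 walk d0:H1→d1:-→d2:-→d3:-→d4:-→d5:-→d6:-→d7:-→d8:H0 -> H0
  lookup 166.26.216.18: bits 10100110000 walk d0:H1→d1:-→d2:-→d3:-→d4:-→d5:-→d6:-→d7:-→d8:H1→d9:-→d10:-→d11:- -> H1
  lookup 153.0.0.1: bits 10011001 walk d0:H1→d1:-→d2:-→d3:-→d4:-→d5:-→d6:-→d7:-→d8:H0 -> H0
  lookup 238.43.53.228: bits 11 walk d0:H1→d1:-→d2:- -> H1
  lookup 166.0.0.129: bits 1010011000000000 walk d0:H1→d1:-→d2:-→d3:-→d4:-→d5:-→d6:-→d7:-→d8:H1→d9:-→d10:-→d11:-→d12:-→d13:-→d14:-→d15:-→d16:H2 -> H2
  - 166.0.0.0/8 clear@8
  add 153.160.0.0/12 -> H2 at depth 12
  add 166.0.160.0/20 -> H1 at depth 20
  lookup 195.0.0.2: bits 11000011 walk d0:H1→d1:-→d2:-→d3:-→d4:-→d5:-→d6:-→d7:-→d8:H2 -> H2
  add 166.0.170.32/27 -> H2 at depth 27
  add 0.0.0.0/0 -> H2 at depth 0

== LOOKUPS ==
["H2","H2","H0","H2","H0","H1","H0","H1","H2","H2"]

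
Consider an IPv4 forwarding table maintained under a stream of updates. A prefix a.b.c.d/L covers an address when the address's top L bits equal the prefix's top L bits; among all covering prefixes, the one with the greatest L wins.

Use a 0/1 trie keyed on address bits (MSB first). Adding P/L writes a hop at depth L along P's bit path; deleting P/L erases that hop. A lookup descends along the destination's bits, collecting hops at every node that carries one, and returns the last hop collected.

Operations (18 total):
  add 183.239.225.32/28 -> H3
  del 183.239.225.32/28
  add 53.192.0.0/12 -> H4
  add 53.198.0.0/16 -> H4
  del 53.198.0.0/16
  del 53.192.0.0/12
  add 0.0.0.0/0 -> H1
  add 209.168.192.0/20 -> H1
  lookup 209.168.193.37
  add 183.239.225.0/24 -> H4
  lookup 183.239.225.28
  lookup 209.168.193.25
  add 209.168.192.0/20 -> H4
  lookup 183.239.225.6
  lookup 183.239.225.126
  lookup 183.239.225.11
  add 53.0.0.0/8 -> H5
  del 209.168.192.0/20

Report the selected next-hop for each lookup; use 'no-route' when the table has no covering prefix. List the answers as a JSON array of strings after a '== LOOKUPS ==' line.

Process each operation:
  + 183.239.225.32/28 (H3) depth=28
  del 183.239.225.32/28 (clear depth 28)
  + 53.192.0.0/12 (H4) depth=12
  + 53.198.0.0/16 (H4) depth=16
  del 53.198.0.0/16 (clear depth 16)
  del 53.192.0.0/12 (clear depth 12)
  + 0.0.0.0/0 (H1) depth=0
  + 209.168.192.0/20 (H1) depth=20
  ? 209.168.193.37  path d0:H1→d1:-→d2:-→d3:-→d4:-→d5:-→d6:-→d7:-→d8:-→d9:-→d10:-→d11:-→d12:-→d13:-→d14:-→d15:-→d16:-→d17:-→d18:-→d19:-→d20:H1  best=H1
  + 183.239.225.0/24 (H4) depth=24
  ? 183.239.225.28  path d0:H1→d1:-→d2:-→d3:-→d4:-→d5:-→d6:-→d7:-→d8:-→d9:-→d10:-→d11:-→d12:-→d13:-→d14:-→d15:-→d16:-→d17:-→d18:-→d19:-→d20:-→d21:-→d22:-→d23:-→d24:H4→d25:-→d26:-  best=H4
  ? 209.168.193.25  path d0:H1→d1:-→d2:-→d3:-→d4:-→d5:-→d6:-→d7:-→d8:-→d9:-→d10:-→d11:-→d12:-→d13:-→d14:-→d15:-→d16:-→d17:-→d18:-→d19:-→d20:H1  best=H1
  + 209.168.192.0/20 (H4) depth=20
  ? 183.239.225.6  path d0:H1→d1:-→d2:-→d3:-→d4:-→d5:-→d6:-→d7:-→d8:-→d9:-→d10:-→d11:-→d12:-→d13:-→d14:-→d15:-→d16:-→d17:-→d18:-→d19:-→d20:-→d21:-→d22:-→d23:-→d24:H4→d25:-→d26:-  best=H4
  ? 183.239.225.126  path d0:H1→d1:-→d2:-→d3:-→d4:-→d5:-→d6:-→d7:-→d8:-→d9:-→d10:-→d11:-→d12:-→d13:-→d14:-→d15:-→d16:-→d17:-→d18:-→d19:-→d20:-→d21:-→d22:-→d23:-→d24:H4→d25:-  best=H4
  ? 183.239.225.11  path d0:H1→d1:-→d2:-→d3:-→d4:-→d5:-→d6:-→d7:-→d8:-→d9:-→d10:-→d11:-→d12:-→d13:-→d14:-→d15:-→d16:-→d17:-→d18:-→d19:-→d20:-→d21:-→d22:-→d23:-→d24:H4→d25:-→d26:-  best=H4
  + 53.0.0.0/8 (H5) depth=8
  del 209.168.192.0/20 (clear depth 20)

== LOOKUPS ==
["H1","H4","H1","H4","H4","H4"]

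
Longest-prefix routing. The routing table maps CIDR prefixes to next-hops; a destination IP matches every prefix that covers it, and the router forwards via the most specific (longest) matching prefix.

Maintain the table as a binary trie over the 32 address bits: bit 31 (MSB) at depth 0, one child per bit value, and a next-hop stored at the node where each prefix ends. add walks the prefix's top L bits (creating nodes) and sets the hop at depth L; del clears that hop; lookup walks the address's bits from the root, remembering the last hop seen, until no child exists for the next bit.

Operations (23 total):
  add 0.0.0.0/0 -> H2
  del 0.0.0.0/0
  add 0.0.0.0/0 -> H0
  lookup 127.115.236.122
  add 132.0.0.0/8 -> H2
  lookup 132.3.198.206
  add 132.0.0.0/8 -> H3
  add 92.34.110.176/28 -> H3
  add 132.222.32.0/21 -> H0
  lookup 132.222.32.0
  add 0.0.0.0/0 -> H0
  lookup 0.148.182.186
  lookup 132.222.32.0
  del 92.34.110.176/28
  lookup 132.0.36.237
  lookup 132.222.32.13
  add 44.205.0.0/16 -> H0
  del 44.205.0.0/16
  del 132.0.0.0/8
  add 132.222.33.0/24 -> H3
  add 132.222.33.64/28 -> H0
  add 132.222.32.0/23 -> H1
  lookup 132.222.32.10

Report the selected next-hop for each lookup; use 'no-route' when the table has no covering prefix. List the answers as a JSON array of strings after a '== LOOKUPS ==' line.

Apply in order:
  + 0.0.0.0/0 (H2) depth=0
  del 0.0.0.0/0 (clear depth 0)
  + 0.0.0.0/0 (H0) depth=0
  Q 127.115.236.122: descend ε ; hops seen [H0] ; pick H0
  + 132.0.0.0/8 (H2) depth=8
  Q 132.3.198.206: descend 10000100 ; hops seen [H0,H2] ; pick H2
  + 132.0.0.0/8 (H3) depth=8
  + 92.34.110.176/28 (H3) depth=28
  + 132.222.32.0/21 (H0) depth=21
  Q 132.222.32.0: descend 100001001101111000100 ; hops seen [H0,H3,H0] ; pick H0
  + 0.0.0.0/0 (H0) depth=0
  Q 0.148.182.186: descend 0 ; hops seen [H0] ; pick H0
  Q 132.222.32.0: descend 100001001101111000100 ; hops seen [H0,H3,H0] ; pick H0
  del 92.34.110.176/28 (clear depth 28)
  Q 132.0.36.237: descend 10000100 ; hops seen [H0,H3] ; pick H3
  Q 132.222.32.13: descend 100001001101111000100 ; hops seen [H0,H3,H0] ; pick H0
  + 44.205.0.0/16 (H0) depth=16
  del 44.205.0.0/16 (clear depth 16)
  del 132.0.0.0/8 (clear depth 8)
  + 132.222.33.0/24 (H3) depth=24
  + 132.222.33.64/28 (H0) depth=28
  + 132.222.32.0/23 (H1) depth=23
  Q 132.222.32.10: descend 10000100110111100010000 ; hops seen [H0,H0,H1] ; pick H1

== LOOKUPS ==
["H0","H2","H0","H0","H0","H3","H0","H1"]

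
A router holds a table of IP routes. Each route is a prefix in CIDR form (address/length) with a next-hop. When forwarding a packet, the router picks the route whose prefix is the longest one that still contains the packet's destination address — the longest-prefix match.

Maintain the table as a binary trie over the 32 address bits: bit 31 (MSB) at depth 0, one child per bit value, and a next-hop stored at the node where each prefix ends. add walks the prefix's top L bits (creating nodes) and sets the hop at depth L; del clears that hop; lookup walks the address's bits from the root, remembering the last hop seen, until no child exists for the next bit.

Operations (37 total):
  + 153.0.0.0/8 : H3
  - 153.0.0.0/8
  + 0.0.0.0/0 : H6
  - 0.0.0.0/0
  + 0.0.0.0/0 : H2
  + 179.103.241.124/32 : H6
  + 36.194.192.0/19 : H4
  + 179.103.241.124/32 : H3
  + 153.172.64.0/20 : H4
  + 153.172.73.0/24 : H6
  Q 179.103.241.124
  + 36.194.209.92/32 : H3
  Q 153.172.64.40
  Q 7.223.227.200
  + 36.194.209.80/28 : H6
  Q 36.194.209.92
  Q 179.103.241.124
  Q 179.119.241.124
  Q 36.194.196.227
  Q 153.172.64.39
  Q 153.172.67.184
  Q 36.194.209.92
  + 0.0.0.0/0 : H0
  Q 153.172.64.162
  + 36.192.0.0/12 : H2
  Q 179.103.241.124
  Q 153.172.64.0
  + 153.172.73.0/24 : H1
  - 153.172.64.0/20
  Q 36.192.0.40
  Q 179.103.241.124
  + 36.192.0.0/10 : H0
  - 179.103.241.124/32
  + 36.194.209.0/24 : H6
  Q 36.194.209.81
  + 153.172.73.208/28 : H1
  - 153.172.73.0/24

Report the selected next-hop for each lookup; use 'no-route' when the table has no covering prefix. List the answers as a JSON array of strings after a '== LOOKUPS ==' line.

Trace:
  add 153.0.0.0/8 -> H3 at depth 8
  - 153.0.0.0/8 clear@8
  add 0.0.0.0/0 -> H6 at depth 0
  - 0.0.0.0/0 clear@0
  add 0.0.0.0/0 -> H2 at depth 0
  add 179.103.241.124/32 -> H6 at depth 32
  add 36.194.192.0/19 -> H4 at depth 19
  add 179.103.241.124/32 -> H3 at depth 32
  add 153.172.64.0/20 -> H4 at depth 20
  add 153.172.73.0/24 -> H6 at depth 24
  ? 179.103.241.124  path d0:H2→d1:-→d2:-→d3:-→d4:-→d5:-→d6:-→d7:-→d8:-→d9:-→d10:-→d11:-→d12:-→d13:-→d14:-→d15:-→d16:-→d17:-→d18:-→d19:-→d20:-→d21:-→d22:-→d23:-→d24:-→d25:-→d26:-→d27:-→d28:-→d29:-→d30:-→d31:-→d32:H3  best=H3
  add 36.194.209.92/32 -> H3 at depth 32
  ? 153.172.64.40  path d0:H2→d1:-→d2:-→d3:-→d4:-→d5:-→d6:-→d7:-→d8:-→d9:-→d10:-→d11:-→d12:-→d13:-→d14:-→d15:-→d16:-→d17:-→d18:-→d19:-→d20:H4  best=H4
  ? 7.223.227.200  path d0:H2→d1:-→d2:-  best=H2
  add 36.194.209.80/28 -> H6 at depth 28
  ? 36.194.209.92  path d0:H2→d1:-→d2:-→d3:-→d4:-→d5:-→d6:-→d7:-→d8:-→d9:-→d10:-→d11:-→d12:-→d13:-→d14:-→d15:-→d16:-→d17:-→d18:-→d19:H4→d20:-→d21:-→d22:-→d23:-→d24:-→d25:-→d26:-→d27:-→d28:H6→d29:-→d30:-→d31:-→d32:H3  best=H3
  ? 179.103.241.124  path d0:H2→d1:-→d2:-→d3:-→d4:-→d5:-→d6:-→d7:-→d8:-→d9:-→d10:-→d11:-→d12:-→d13:-→d14:-→d15:-→d16:-→d17:-→d18:-→d19:-→d20:-→d21:-→d22:-→d23:-→d24:-→d25:-→d26:-→d27:-→d28:-→d29:-→d30:-→d31:-→d32:H3  best=H3
  ? 179.119.241.124  path d0:H2→d1:-→d2:-→d3:-→d4:-→d5:-→d6:-→d7:-→d8:-→d9:-→d10:-→d11:-  best=H2
  ? 36.194.196.227  path d0:H2→d1:-→d2:-→d3:-→d4:-→d5:-→d6:-→d7:-→d8:-→d9:-→d10:-→d11:-→d12:-→d13:-→d14:-→d15:-→d16:-→d17:-→d18:-→d19:H4  best=H4
  ? 153.172.64.39  path d0:H2→d1:-→d2:-→d3:-→d4:-→d5:-→d6:-→d7:-→d8:-→d9:-→d10:-→d11:-→d12:-→d13:-→d14:-→d15:-→d16:-→d17:-→d18:-→d19:-→d20:H4  best=H4
  ? 153.172.67.184  path d0:H2→d1:-→d2:-→d3:-→d4:-→d5:-→d6:-→d7:-→d8:-→d9:-→d10:-→d11:-→d12:-→d13:-→d14:-→d15:-→d16:-→d17:-→d18:-→d19:-→d20:H4  best=H4
  ? 36.194.209.92  path d0:H2→d1:-→d2:-→d3:-→d4:-→d5:-→d6:-→d7:-→d8:-→d9:-→d10:-→d11:-→d12:-→d13:-→d14:-→d15:-→d16:-→d17:-→d18:-→d19:H4→d20:-→d21:-→d22:-→d23:-→d24:-→d25:-→d26:-→d27:-→d28:H6→d29:-→d30:-→d31:-→d32:H3  best=H3
  add 0.0.0.0/0 -> H0 at depth 0
  ? 153.172.64.162  path d0:H0→d1:-→d2:-→d3:-→d4:-→d5:-→d6:-→d7:-→d8:-→d9:-→d10:-→d11:-→d12:-→d13:-→d14:-→d15:-→d16:-→d17:-→d18:-→d19:-→d20:H4  best=H4
  add 36.192.0.0/12 -> H2 at depth 12
  ? 179.103.241.124  path d0:H0→d1:-→d2:-→d3:-→d4:-→d5:-→d6:-→d7:-→d8:-→d9:-→d10:-→d11:-→d12:-→d13:-→d14:-→d15:-→d16:-→d17:-→d18:-→d19:-→d20:-→d21:-→d22:-→d23:-→d24:-→d25:-→d26:-→d27:-→d28:-→d29:-→d30:-→d31:-→d32:H3  best=H3
  ? 153.172.64.0  path d0:H0→d1:-→d2:-→d3:-→d4:-→d5:-→d6:-→d7:-→d8:-→d9:-→d10:-→d11:-→d12:-→d13:-→d14:-→d15:-→d16:-→d17:-→d18:-→d19:-→d20:H4  best=H4
  add 153.172.73.0/24 -> H1 at depth 24
  - 153.172.64.0/20 clear@20
  ? 36.192.0.40  path d0:H0→d1:-→d2:-→d3:-→d4:-→d5:-→d6:-→d7:-→d8:-→d9:-→d10:-→d11:-→d12:H2→d13:-→d14:-  best=H2
  ? 179.103.241.124  path d0:H0→d1:-→d2:-→d3:-→d4:-→d5:-→d6:-→d7:-→d8:-→d9:-→d10:-→d11:-→d12:-→d13:-→d14:-→d15:-→d16:-→d17:-→d18:-→d19:-→d20:-→d21:-→d22:-→d23:-→d24:-→d25:-→d26:-→d27:-→d28:-→d29:-→d30:-→d31:-→d32:H3  best=H3
  add 36.192.0.0/10 -> H0 at depth 10
  - 179.103.241.124/32 clear@32
  add 36.194.209.0/24 -> H6 at depth 24
  ? 36.194.209.81  path d0:H0→d1:-→d2:-→d3:-→d4:-→d5:-→d6:-→d7:-→d8:-→d9:-→d10:H0→d11:-→d12:H2→d13:-→d14:-→d15:-→d16:-→d17:-→d18:-→d19:H4→d20:-→d21:-→d22:-→d23:-→d24:H6→d25:-→d26:-→d27:-→d28:H6  best=H6
  add 153.172.73.208/28 -> H1 at depth 28
  - 153.172.73.0/24 clear@24

== LOOKUPS ==
["H3","H4","H2","H3","H3","H2","H4","H4","H4","H3","H4","H3","H4","H2","H3","H6"]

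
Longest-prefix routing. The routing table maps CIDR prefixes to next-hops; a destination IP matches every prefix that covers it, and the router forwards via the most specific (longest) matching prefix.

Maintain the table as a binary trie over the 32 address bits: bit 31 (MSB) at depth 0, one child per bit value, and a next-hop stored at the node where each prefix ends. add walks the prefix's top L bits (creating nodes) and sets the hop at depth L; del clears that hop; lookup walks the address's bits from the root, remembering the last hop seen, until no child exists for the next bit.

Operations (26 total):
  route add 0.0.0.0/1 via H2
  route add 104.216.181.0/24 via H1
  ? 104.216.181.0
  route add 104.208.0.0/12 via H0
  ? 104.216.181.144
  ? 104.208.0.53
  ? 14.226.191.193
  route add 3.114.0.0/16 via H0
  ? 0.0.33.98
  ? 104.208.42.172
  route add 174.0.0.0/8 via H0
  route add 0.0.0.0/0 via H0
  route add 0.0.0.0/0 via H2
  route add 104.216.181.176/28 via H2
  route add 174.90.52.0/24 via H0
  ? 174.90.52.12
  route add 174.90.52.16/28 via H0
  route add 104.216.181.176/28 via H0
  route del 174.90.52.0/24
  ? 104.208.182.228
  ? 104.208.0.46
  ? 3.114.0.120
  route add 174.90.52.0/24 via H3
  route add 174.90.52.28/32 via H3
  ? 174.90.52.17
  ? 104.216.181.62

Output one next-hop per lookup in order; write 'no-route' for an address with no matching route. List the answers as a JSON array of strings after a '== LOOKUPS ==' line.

Apply in order:
  + 0.0.0.0/1 (H2) depth=1
  + 104.216.181.0/24 (H1) depth=24
  ? 104.216.181.0  path d0:-→d1:H2→d2:-→d3:-→d4:-→d5:-→d6:-→d7:-→d8:-→d9:-→d10:-→d11:-→d12:-→d13:-→d14:-→d15:-→d16:-→d17:-→d18:-→d19:-→d20:-→d21:-→d22:-→d23:-→d24:H1  best=H1
  + 104.208.0.0/12 (H0) depth=12
  ? 104.216.181.144  path d0:-→d1:H2→d2:-→d3:-→d4:-→d5:-→d6:-→d7:-→d8:-→d9:-→d10:-→d11:-→d12:H0→d13:-→d14:-→d15:-→d16:-→d17:-→d18:-→d19:-→d20:-→d21:-→d22:-→d23:-→d24:H1  best=H1
  ? 104.208.0.53  path d0:-→d1:H2→d2:-→d3:-→d4:-→d5:-→d6:-→d7:-→d8:-→d9:-→d10:-→d11:-→d12:H0  best=H0
  ? 14.226.191.193  path d0:-→d1:H2  best=H2
  + 3.114.0.0/16 (H0) depth=16
  ? 0.0.33.98  path d0:-→d1:H2→d2:-→d3:-→d4:-→d5:-→d6:-  best=H2
  ? 104.208.42.172  path d0:-→d1:H2→d2:-→d3:-→d4:-→d5:-→d6:-→d7:-→d8:-→d9:-→d10:-→d11:-→d12:H0  best=H0
  + 174.0.0.0/8 (H0) depth=8
  + 0.0.0.0/0 (H0) depth=0
  + 0.0.0.0/0 (H2) depth=0
  + 104.216.181.176/28 (H2) depth=28
  + 174.90.52.0/24 (H0) depth=24
  ? 174.90.52.12  path d0:H2→d1:-→d2:-→d3:-→d4:-→d5:-→d6:-→d7:-→d8:H0→d9:-→d10:-→d11:-→d12:-→d13:-→d14:-→d15:-→d16:-→d17:-→d18:-→d19:-→d20:-→d21:-→d22:-→d23:-→d24:H0  best=H0
  + 174.90.52.16/28 (H0) depth=28
  + 104.216.181.176/28 (H0) depth=28
  del 174.90.52.0/24 (clear depth 24)
  ? 104.208.182.228  path d0:H2→d1:H2→d2:-→d3:-→d4:-→d5:-→d6:-→d7:-→d8:-→d9:-→d10:-→d11:-→d12:H0  best=H0
  ? 104.208.0.46  path d0:H2→d1:H2→d2:-→d3:-→d4:-→d5:-→d6:-→d7:-→d8:-→d9:-→d10:-→d11:-→d12:H0  best=H0
  ? 3.114.0.120  path d0:H2→d1:H2→d2:-→d3:-→d4:-→d5:-→d6:-→d7:-→d8:-→d9:-→d10:-→d11:-→d12:-→d13:-→d14:-→d15:-→d16:H0  best=H0
  + 174.90.52.0/24 (H3) depth=24
  + 174.90.52.28/32 (H3) depth=32
  ? 174.90.52.17  path d0:H2→d1:-→d2:-→d3:-→d4:-→d5:-→d6:-→d7:-→d8:H0→d9:-→d10:-→d11:-→d12:-→d13:-→d14:-→d15:-→d16:-→d17:-→d18:-→d19:-→d20:-→d21:-→d22:-→d23:-→d24:H3→d25:-→d26:-→d27:-→d28:H0  best=H0
  ? 104.216.181.62  path d0:H2→d1:H2→d2:-→d3:-→d4:-→d5:-→d6:-→d7:-→d8:-→d9:-→d10:-→d11:-→d12:H0→d13:-→d14:-→d15:-→d16:-→d17:-→d18:-→d19:-→d20:-→d21:-→d22:-→d23:-→d24:H1  best=H1

== LOOKUPS ==
["H1","H1","H0","H2","H2","H0","H0","H0","H0","H0","H0","H1"]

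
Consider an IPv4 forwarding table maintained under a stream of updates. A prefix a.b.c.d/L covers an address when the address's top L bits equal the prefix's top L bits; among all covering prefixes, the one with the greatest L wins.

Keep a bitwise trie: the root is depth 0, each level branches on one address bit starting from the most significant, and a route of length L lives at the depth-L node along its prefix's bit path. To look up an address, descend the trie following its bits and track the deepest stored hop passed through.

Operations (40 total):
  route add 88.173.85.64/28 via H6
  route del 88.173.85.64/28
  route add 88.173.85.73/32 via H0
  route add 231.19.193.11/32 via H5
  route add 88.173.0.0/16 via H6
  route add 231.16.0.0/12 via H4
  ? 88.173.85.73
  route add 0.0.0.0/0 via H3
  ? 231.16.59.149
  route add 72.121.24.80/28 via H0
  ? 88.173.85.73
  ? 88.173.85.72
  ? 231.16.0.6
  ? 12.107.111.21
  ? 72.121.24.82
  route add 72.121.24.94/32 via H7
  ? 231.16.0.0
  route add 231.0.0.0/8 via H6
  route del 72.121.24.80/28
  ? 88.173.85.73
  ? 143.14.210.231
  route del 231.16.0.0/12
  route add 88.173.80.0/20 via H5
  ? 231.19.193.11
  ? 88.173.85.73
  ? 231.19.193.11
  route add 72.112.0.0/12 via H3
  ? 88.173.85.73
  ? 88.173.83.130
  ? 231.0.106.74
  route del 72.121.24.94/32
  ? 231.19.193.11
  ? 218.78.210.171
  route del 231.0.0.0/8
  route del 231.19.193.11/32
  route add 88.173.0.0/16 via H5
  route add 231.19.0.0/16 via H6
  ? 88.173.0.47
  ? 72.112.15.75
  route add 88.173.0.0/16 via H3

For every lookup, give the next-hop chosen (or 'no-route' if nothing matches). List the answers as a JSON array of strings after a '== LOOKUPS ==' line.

Process each operation:
  add 88.173.85.64/28 -> H6 at depth 28
  - 88.173.85.64/28 clear@28
  add 88.173.85.73/32 -> H0 at depth 32
  add 231.19.193.11/32 -> H5 at depth 32
  add 88.173.0.0/16 -> H6 at depth 16
  add 231.16.0.0/12 -> H4 at depth 12
  Q 88.173.85.73: descend 01011000101011010101010101001001 ; hops seen [H6,H0] ; pick H0
  add 0.0.0.0/0 -> H3 at depth 0
  Q 231.16.59.149: descend 11100111000100 ; hops seen [H3,H4] ; pick H4
  add 72.121.24.80/28 -> H0 at depth 28
  Q 88.173.85.73: descend 01011000101011010101010101001001 ; hops seen [H3,H6,H0] ; pick H0
  Q 88.173.85.72: descend 0101100010101101010101010100100 ; hops seen [H3,H6] ; pick H6
  Q 231.16.0.6: descend 11100111000100 ; hops seen [H3,H4] ; pick H4
  Q 12.107.111.21: descend 0 ; hops seen [H3] ; pick H3
  Q 72.121.24.82: descend 0100100001111001000110000101 ; hops seen [H3,H0] ; pick H0
  add 72.121.24.94/32 -> H7 at depth 32
  Q 231.16.0.0: descend 11100111000100 ; hops seen [H3,H4] ; pick H4
  add 231.0.0.0/8 -> H6 at depth 8
  - 72.121.24.80/28 clear@28
  Q 88.173.85.73: descend 01011000101011010101010101001001 ; hops seen [H3,H6,H0] ; pick H0
  Q 143.14.210.231: descend 1 ; hops seen [H3] ; pick H3
  - 231.16.0.0/12 clear@12
  add 88.173.80.0/20 -> H5 at depth 20
  Q 231.19.193.11: descend 11100111000100111100000100001011 ; hops seen [H3,H6,H5] ; pick H5
  Q 88.173.85.73: descend 01011000101011010101010101001001 ; hops seen [H3,H6,H5,H0] ; pick H0
  Q 231.19.193.11: descend 11100111000100111100000100001011 ; hops seen [H3,H6,H5] ; pick H5
  add 72.112.0.0/12 -> H3 at depth 12
  Q 88.173.85.73: descend 01011000101011010101010101001001 ; hops seen [H3,H6,H5,H0] ; pick H0
  Q 88.173.83.130: descend 010110001010110101010 ; hops seen [H3,H6,H5] ; pick H5
  Q 231.0.106.74: descend 11100111000 ; hops seen [H3,H6] ; pick H6
  - 72.121.24.94/32 clear@32
  Q 231.19.193.11: descend 11100111000100111100000100001011 ; hops seen [H3,H6,H5] ; pick H5
  Q 218.78.210.171: descend 11 ; hops seen [H3] ; pick H3
  - 231.0.0.0/8 clear@8
  - 231.19.193.11/32 clear@32
  add 88.173.0.0/16 -> H5 at depth 16
  add 231.19.0.0/16 -> H6 at depth 16
  Q 88.173.0.47: descend 01011000101011010 ; hops seen [H3,H5] ; pick H5
  Q 72.112.15.75: descend 010010000111 ; hops seen [H3,H3] ; pick H3
  add 88.173.0.0/16 -> H3 at depth 16

== LOOKUPS ==
["H0","H4","H0","H6","H4","H3","H0","H4","H0","H3","H5","H0","H5","H0","H5","H6","H5","H3","H5","H3"]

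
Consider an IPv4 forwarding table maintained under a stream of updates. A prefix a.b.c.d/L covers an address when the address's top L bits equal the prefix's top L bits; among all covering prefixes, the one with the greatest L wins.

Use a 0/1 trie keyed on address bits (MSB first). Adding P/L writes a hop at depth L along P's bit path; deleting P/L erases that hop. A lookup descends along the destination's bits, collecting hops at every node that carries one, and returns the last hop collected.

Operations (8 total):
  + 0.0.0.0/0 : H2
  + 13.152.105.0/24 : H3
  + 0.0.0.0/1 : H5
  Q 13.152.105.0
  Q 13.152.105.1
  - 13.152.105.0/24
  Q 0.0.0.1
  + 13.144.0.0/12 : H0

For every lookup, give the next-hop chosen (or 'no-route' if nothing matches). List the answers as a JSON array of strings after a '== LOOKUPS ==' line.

Trace:
  + 0.0.0.0/0 (H2) depth=0
  + 13.152.105.0/24 (H3) depth=24
  + 0.0.0.0/1 (H5) depth=1
  ? 13.152.105.0  path d0:H2→d1:H5→d2:-→d3:-→d4:-→d5:-→d6:-→d7:-→d8:-→d9:-→d10:-→d11:-→d12:-→d13:-→d14:-→d15:-→d16:-→d17:-→d18:-→d19:-→d20:-→d21:-→d22:-→d23:-→d24:H3  best=H3
  ? 13.152.105.1  path d0:H2→d1:H5→d2:-→d3:-→d4:-→d5:-→d6:-→d7:-→d8:-→d9:-→d10:-→d11:-→d12:-→d13:-→d14:-→d15:-→d16:-→d17:-→d18:-→d19:-→d20:-→d21:-→d22:-→d23:-→d24:H3  best=H3
  del 13.152.105.0/24 (clear depth 24)
  ? 0.0.0.1  path d0:H2→d1:H5→d2:-→d3:-→d4:-  best=H5
  + 13.144.0.0/12 (H0) depth=12

== LOOKUPS ==
["H3","H3","H5"]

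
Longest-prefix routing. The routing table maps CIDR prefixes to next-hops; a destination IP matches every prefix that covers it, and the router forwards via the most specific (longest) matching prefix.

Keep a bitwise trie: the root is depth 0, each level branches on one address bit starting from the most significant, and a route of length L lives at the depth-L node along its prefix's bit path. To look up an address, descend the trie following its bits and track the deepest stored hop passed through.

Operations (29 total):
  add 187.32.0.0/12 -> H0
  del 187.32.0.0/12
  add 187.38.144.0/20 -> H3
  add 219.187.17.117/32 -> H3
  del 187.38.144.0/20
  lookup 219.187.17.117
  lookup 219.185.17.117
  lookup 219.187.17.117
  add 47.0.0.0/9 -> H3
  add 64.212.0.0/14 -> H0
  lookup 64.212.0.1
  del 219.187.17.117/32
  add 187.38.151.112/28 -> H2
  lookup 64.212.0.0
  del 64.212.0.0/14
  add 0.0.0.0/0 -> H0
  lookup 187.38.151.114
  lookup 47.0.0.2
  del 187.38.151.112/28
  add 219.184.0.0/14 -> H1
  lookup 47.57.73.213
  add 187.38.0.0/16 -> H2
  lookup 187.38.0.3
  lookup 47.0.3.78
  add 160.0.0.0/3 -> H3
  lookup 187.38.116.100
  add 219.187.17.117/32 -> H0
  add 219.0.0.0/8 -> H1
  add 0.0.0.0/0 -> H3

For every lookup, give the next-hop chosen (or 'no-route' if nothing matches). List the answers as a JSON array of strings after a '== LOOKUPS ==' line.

Apply in order:
  + 187.32.0.0/12 (H0) depth=12
  del 187.32.0.0/12 (clear depth 12)
  + 187.38.144.0/20 (H3) depth=20
  + 219.187.17.117/32 (H3) depth=32
  del 187.38.144.0/20 (clear depth 20)
  lookup 219.187.17.117: bits 11011011101110110001000101110101 walk d0:-→d1:-→d2:-→d3:-→d4:-→d5:-→d6:-→d7:-→d8:-→d9:-→d10:-→d11:-→d12:-→d13:-→d14:-→d15:-→d16:-→d17:-→d18:-→d19:-→d20:-→d21:-→d22:-→d23:-→d24:-→d25:-→d26:-→d27:-→d28:-→d29:-→d30:-→d31:-→d32:H3 -> H3
  lookup 219.185.17.117: bits 11011011101110 walk d0:-→d1:-→d2:-→d3:-→d4:-→d5:-→d6:-→d7:-→d8:-→d9:-→d10:-→d11:-→d12:-→d13:-→d14:- -> no-route
  lookup 219.187.17.117: bits 11011011101110110001000101110101 walk d0:-→d1:-→d2:-→d3:-→d4:-→d5:-→d6:-→d7:-→d8:-→d9:-→d10:-→d11:-→d12:-→d13:-→d14:-→d15:-→d16:-→d17:-→d18:-→d19:-→d20:-→d21:-→d22:-→d23:-→d24:-→d25:-→d26:-→d27:-→d28:-→d29:-→d30:-→d31:-→d32:H3 -> H3
  + 47.0.0.0/9 (H3) depth=9
  + 64.212.0.0/14 (H0) depth=14
  lookup 64.212.0.1: bits 01000000110101 walk d0:-→d1:-→d2:-→d3:-→d4:-→d5:-→d6:-→d7:-→d8:-→d9:-→d10:-→d11:-→d12:-→d13:-→d14:H0 -> H0
  del 219.187.17.117/32 (clear depth 32)
  + 187.38.151.112/28 (H2) depth=28
  lookup 64.212.0.0: bits 01000000110101 walk d0:-→d1:-→d2:-→d3:-→d4:-→d5:-→d6:-→d7:-→d8:-→d9:-→d10:-→d11:-→d12:-→d13:-→d14:H0 -> H0
  del 64.212.0.0/14 (clear depth 14)
  + 0.0.0.0/0 (H0) depth=0
  lookup 187.38.151.114: bits 1011101100100110100101110111 walk d0:H0→d1:-→d2:-→d3:-→d4:-→d5:-→d6:-→d7:-→d8:-→d9:-→d10:-→d11:-→d12:-→d13:-→d14:-→d15:-→d16:-→d17:-→d18:-→d19:-→d20:-→d21:-→d22:-→d23:-→d24:-→d25:-→d26:-→d27:-→d28:H2 -> H2
  lookup 47.0.0.2: bits 001011110 walk d0:H0→d1:-→d2:-→d3:-→d4:-→d5:-→d6:-→d7:-→d8:-→d9:H3 -> H3
  del 187.38.151.112/28 (clear depth 28)
  + 219.184.0.0/14 (H1) depth=14
  lookup 47.57.73.213: bits 001011110 walk d0:H0→d1:-→d2:-→d3:-→d4:-→d5:-→d6:-→d7:-→d8:-→d9:H3 -> H3
  + 187.38.0.0/16 (H2) depth=16
  lookup 187.38.0.3: bits 1011101100100110 walk d0:H0→d1:-→d2:-→d3:-→d4:-→d5:-→d6:-→d7:-→d8:-→d9:-→d10:-→d11:-→d12:-→d13:-→d14:-→d15:-→d16:H2 -> H2
  lookup 47.0.3.78: bits 001011110 walk d0:H0→d1:-→d2:-→d3:-→d4:-→d5:-→d6:-→d7:-→d8:-→d9:H3 -> H3
  + 160.0.0.0/3 (H3) depth=3
  lookup 187.38.116.100: bits 1011101100100110 walk d0:H0→d1:-→d2:-→d3:H3→d4:-→d5:-→d6:-→d7:-→d8:-→d9:-→d10:-→d11:-→d12:-→d13:-→d14:-→d15:-→d16:H2 -> H2
  + 219.187.17.117/32 (H0) depth=32
  + 219.0.0.0/8 (H1) depth=8
  + 0.0.0.0/0 (H3) depth=0

== LOOKUPS ==
["H3","no-route","H3","H0","H0","H2","H3","H3","H2","H3","H2"]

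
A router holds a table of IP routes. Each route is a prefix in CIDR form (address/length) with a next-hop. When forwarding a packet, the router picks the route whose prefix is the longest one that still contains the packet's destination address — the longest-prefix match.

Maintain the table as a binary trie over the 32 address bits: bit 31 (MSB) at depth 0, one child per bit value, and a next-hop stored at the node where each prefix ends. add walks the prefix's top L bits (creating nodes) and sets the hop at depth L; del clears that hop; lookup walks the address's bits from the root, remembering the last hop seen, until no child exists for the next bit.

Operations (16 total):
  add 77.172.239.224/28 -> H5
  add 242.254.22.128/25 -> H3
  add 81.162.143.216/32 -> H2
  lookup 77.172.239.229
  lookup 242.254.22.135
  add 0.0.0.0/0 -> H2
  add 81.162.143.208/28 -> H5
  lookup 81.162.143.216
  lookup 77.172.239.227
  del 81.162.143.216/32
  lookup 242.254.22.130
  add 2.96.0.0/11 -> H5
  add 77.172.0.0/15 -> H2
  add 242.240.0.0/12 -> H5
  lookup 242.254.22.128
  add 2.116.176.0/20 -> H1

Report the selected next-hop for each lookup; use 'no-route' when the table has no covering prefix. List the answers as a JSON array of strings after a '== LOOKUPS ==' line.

Process each operation:
  + 77.172.239.224/28 (H5) depth=28
  + 242.254.22.128/25 (H3) depth=25
  + 81.162.143.216/32 (H2) depth=32
  lookup 77.172.239.229: bits 0100110110101100111011111110 walk d0:-→d1:-→d2:-→d3:-→d4:-→d5:-→d6:-→d7:-→d8:-→d9:-→d10:-→d11:-→d12:-→d13:-→d14:-→d15:-→d16:-→d17:-→d18:-→d19:-→d20:-→d21:-→d22:-→d23:-→d24:-→d25:-→d26:-→d27:-→d28:H5 -> H5
  lookup 242.254.22.135: bits 1111001011111110000101101 walk d0:-→d1:-→d2:-→d3:-→d4:-→d5:-→d6:-→d7:-→d8:-→d9:-→d10:-→d11:-→d12:-→d13:-→d14:-→d15:-→d16:-→d17:-→d18:-→d19:-→d20:-→d21:-→d22:-→d23:-→d24:-→d25:H3 -> H3
  + 0.0.0.0/0 (H2) depth=0
  + 81.162.143.208/28 (H5) depth=28
  lookup 81.162.143.216: bits 01010001101000101000111111011000 walk d0:H2→d1:-→d2:-→d3:-→d4:-→d5:-→d6:-→d7:-→d8:-→d9:-→d10:-→d11:-→d12:-→d13:-→d14:-→d15:-→d16:-→d17:-→d18:-→d19:-→d20:-→d21:-→d22:-→d23:-→d24:-→d25:-→d26:-→d27:-→d28:H5→d29:-→d30:-→d31:-→d32:H2 -> H2
  lookup 77.172.239.227: bits 0100110110101100111011111110 walk d0:H2→d1:-→d2:-→d3:-→d4:-→d5:-→d6:-→d7:-→d8:-→d9:-→d10:-→d11:-→d12:-→d13:-→d14:-→d15:-→d16:-→d17:-→d18:-→d19:-→d20:-→d21:-→d22:-→d23:-→d24:-→d25:-→d26:-→d27:-→d28:H5 -> H5
  - 81.162.143.216/32 clear@32
  lookup 242.254.22.130: bits 1111001011111110000101101 walk d0:H2→d1:-→d2:-→d3:-→d4:-→d5:-→d6:-→d7:-→d8:-→d9:-→d10:-→d11:-→d12:-→d13:-→d14:-→d15:-→d16:-→d17:-→d18:-→d19:-→d20:-→d21:-→d22:-→d23:-→d24:-→d25:H3 -> H3
  + 2.96.0.0/11 (H5) depth=11
  + 77.172.0.0/15 (H2) depth=15
  + 242.240.0.0/12 (H5) depth=12
  lookup 242.254.22.128: bits 1111001011111110000101101 walk d0:H2→d1:-→d2:-→d3:-→d4:-→d5:-→d6:-→d7:-→d8:-→d9:-→d10:-→d11:-→d12:H5→d13:-→d14:-→d15:-→d16:-→d17:-→d18:-→d19:-→d20:-→d21:-→d22:-→d23:-→d24:-→d25:H3 -> H3
  + 2.116.176.0/20 (H1) depth=20

== LOOKUPS ==
["H5","H3","H2","H5","H3","H3"]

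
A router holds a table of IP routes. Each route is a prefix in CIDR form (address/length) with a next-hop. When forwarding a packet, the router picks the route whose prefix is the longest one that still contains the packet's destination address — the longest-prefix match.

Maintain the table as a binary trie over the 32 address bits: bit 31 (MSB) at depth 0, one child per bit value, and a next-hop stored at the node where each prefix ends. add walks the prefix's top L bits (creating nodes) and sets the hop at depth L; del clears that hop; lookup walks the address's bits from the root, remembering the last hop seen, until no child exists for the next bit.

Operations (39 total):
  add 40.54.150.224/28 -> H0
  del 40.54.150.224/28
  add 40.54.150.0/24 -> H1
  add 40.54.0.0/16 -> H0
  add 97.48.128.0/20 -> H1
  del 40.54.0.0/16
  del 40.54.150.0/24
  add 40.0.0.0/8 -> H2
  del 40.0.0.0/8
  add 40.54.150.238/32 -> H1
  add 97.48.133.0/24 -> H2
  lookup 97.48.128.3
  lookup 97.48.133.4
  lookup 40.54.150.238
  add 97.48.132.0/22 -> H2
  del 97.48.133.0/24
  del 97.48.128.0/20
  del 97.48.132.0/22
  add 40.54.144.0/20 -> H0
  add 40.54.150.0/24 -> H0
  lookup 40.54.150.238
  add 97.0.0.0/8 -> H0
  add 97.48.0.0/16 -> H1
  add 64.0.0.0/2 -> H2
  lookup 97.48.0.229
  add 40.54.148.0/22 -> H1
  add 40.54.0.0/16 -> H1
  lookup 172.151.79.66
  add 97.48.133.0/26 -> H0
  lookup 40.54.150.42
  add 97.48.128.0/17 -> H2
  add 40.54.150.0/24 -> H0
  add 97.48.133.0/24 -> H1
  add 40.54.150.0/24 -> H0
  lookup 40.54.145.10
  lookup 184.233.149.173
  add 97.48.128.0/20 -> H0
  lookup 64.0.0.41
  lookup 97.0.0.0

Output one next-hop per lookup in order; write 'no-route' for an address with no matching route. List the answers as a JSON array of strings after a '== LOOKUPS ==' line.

Process each operation:
  + 40.54.150.224/28 (H0) depth=28
  - 40.54.150.224/28 clear@28
  + 40.54.150.0/24 (H1) depth=24
  + 40.54.0.0/16 (H0) depth=16
  + 97.48.128.0/20 (H1) depth=20
  - 40.54.0.0/16 clear@16
  - 40.54.150.0/24 clear@24
  + 40.0.0.0/8 (H2) depth=8
  - 40.0.0.0/8 clear@8
  + 40.54.150.238/32 (H1) depth=32
  + 97.48.133.0/24 (H2) depth=24
  Q 97.48.128.3: descend 011000010011000010000 ; hops seen [H1] ; pick H1
  Q 97.48.133.4: descend 011000010011000010000101 ; hops seen [H1,H2] ; pick H2
  Q 40.54.150.238: descend 00101000001101101001011011101110 ; hops seen [H1] ; pick H1
  + 97.48.132.0/22 (H2) depth=22
  - 97.48.133.0/24 clear@24
  - 97.48.128.0/20 clear@20
  - 97.48.132.0/22 clear@22
  + 40.54.144.0/20 (H0) depth=20
  + 40.54.150.0/24 (H0) depth=24
  Q 40.54.150.238: descend 00101000001101101001011011101110 ; hops seen [H0,H0,H1] ; pick H1
  + 97.0.0.0/8 (H0) depth=8
  + 97.48.0.0/16 (H1) depth=16
  + 64.0.0.0/2 (H2) depth=2
  Q 97.48.0.229: descend 0110000100110000 ; hops seen [H2,H0,H1] ; pick H1
  + 40.54.148.0/22 (H1) depth=22
  + 40.54.0.0/16 (H1) depth=16
  Q 172.151.79.66: descend ε ; hops seen [∅] ; pick no-route
  + 97.48.133.0/26 (H0) depth=26
  Q 40.54.150.42: descend 001010000011011010010110 ; hops seen [H1,H0,H1,H0] ; pick H0
  + 97.48.128.0/17 (H2) depth=17
  + 40.54.150.0/24 (H0) depth=24
  + 97.48.133.0/24 (H1) depth=24
  + 40.54.150.0/24 (H0) depth=24
  Q 40.54.145.10: descend 001010000011011010010 ; hops seen [H1,H0] ; pick H0
  Q 184.233.149.173: descend ε ; hops seen [∅] ; pick no-route
  + 97.48.128.0/20 (H0) depth=20
  Q 64.0.0.41: descend 01 ; hops seen [H2] ; pick H2
  Q 97.0.0.0: descend 0110000100 ; hops seen [H2,H0] ; pick H0

== LOOKUPS ==
["H1","H2","H1","H1","H1","no-route","H0","H0","no-route","H2","H0"]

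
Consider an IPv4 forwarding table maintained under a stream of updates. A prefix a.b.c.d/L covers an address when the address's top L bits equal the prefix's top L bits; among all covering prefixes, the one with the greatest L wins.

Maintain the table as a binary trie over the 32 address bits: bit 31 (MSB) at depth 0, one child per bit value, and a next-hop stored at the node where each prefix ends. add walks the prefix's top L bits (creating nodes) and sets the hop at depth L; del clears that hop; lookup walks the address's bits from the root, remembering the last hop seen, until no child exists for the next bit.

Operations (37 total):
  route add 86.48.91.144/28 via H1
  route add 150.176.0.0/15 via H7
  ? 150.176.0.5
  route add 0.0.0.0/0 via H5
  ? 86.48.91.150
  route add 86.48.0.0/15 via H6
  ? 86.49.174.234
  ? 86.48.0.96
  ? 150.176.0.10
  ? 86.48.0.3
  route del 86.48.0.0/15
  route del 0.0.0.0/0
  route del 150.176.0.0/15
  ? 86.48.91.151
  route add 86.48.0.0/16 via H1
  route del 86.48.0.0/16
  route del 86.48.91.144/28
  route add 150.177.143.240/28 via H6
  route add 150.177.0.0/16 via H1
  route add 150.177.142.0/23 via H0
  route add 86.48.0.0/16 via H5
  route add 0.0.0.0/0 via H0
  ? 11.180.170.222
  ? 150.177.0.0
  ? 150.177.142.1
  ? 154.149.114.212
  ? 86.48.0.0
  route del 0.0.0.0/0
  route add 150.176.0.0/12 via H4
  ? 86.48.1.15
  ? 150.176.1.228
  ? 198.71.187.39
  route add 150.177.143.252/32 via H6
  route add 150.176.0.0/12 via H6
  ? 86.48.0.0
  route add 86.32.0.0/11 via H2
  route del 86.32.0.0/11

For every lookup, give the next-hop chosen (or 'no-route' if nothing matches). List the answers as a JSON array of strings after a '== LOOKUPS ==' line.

Trace:
  add 86.48.91.144/28 -> H1 at depth 28
  add 150.176.0.0/15 -> H7 at depth 15
  ? 150.176.0.5  path d0:-→d1:-→d2:-→d3:-→d4:-→d5:-→d6:-→d7:-→d8:-→d9:-→d10:-→d11:-→d12:-→d13:-→d14:-→d15:H7  best=H7
  add 0.0.0.0/0 -> H5 at depth 0
  ? 86.48.91.150  path d0:H5→d1:-→d2:-→d3:-→d4:-→d5:-→d6:-→d7:-→d8:-→d9:-→d10:-→d11:-→d12:-→d13:-→d14:-→d15:-→d16:-→d17:-→d18:-→d19:-→d20:-→d21:-→d22:-→d23:-→d24:-→d25:-→d26:-→d27:-→d28:H1  best=H1
  add 86.48.0.0/15 -> H6 at depth 15
  ? 86.49.174.234  path d0:H5→d1:-→d2:-→d3:-→d4:-→d5:-→d6:-→d7:-→d8:-→d9:-→d10:-→d11:-→d12:-→d13:-→d14:-→d15:H6  best=H6
  ? 86.48.0.96  path d0:H5→d1:-→d2:-→d3:-→d4:-→d5:-→d6:-→d7:-→d8:-→d9:-→d10:-→d11:-→d12:-→d13:-→d14:-→d15:H6→d16:-→d17:-  best=H6
  ? 150.176.0.10  path d0:H5→d1:-→d2:-→d3:-→d4:-→d5:-→d6:-→d7:-→d8:-→d9:-→d10:-→d11:-→d12:-→d13:-→d14:-→d15:H7  best=H7
  ? 86.48.0.3  path d0:H5→d1:-→d2:-→d3:-→d4:-→d5:-→d6:-→d7:-→d8:-→d9:-→d10:-→d11:-→d12:-→d13:-→d14:-→d15:H6→d16:-→d17:-  best=H6
  - 86.48.0.0/15 clear@15
  - 0.0.0.0/0 clear@0
  - 150.176.0.0/15 clear@15
  ? 86.48.91.151  path d0:-→d1:-→d2:-→d3:-→d4:-→d5:-→d6:-→d7:-→d8:-→d9:-→d10:-→d11:-→d12:-→d13:-→d14:-→d15:-→d16:-→d17:-→d18:-→d19:-→d20:-→d21:-→d22:-→d23:-→d24:-→d25:-→d26:-→d27:-→d28:H1  best=H1
  add 86.48.0.0/16 -> H1 at depth 16
  - 86.48.0.0/16 clear@16
  - 86.48.91.144/28 clear@28
  add 150.177.143.240/28 -> H6 at depth 28
  add 150.177.0.0/16 -> H1 at depth 16
  add 150.177.142.0/23 -> H0 at depth 23
  add 86.48.0.0/16 -> H5 at depth 16
  add 0.0.0.0/0 -> H0 at depth 0
  ? 11.180.170.222  path d0:H0→d1:-  best=H0
  ? 150.177.0.0  path d0:H0→d1:-→d2:-→d3:-→d4:-→d5:-→d6:-→d7:-→d8:-→d9:-→d10:-→d11:-→d12:-→d13:-→d14:-→d15:-→d16:H1  best=H1
  ? 150.177.142.1  path d0:H0→d1:-→d2:-→d3:-→d4:-→d5:-→d6:-→d7:-→d8:-→d9:-→d10:-→d11:-→d12:-→d13:-→d14:-→d15:-→d16:H1→d17:-→d18:-→d19:-→d20:-→d21:-→d22:-→d23:H0  best=H0
  ? 154.149.114.212  path d0:H0→d1:-→d2:-→d3:-→d4:-  best=H0
  ? 86.48.0.0  path d0:H0→d1:-→d2:-→d3:-→d4:-→d5:-→d6:-→d7:-→d8:-→d9:-→d10:-→d11:-→d12:-→d13:-→d14:-→d15:-→d16:H5→d17:-  best=H5
  - 0.0.0.0/0 clear@0
  add 150.176.0.0/12 -> H4 at depth 12
  ? 86.48.1.15  path d0:-→d1:-→d2:-→d3:-→d4:-→d5:-→d6:-→d7:-→d8:-→d9:-→d10:-→d11:-→d12:-→d13:-→d14:-→d15:-→d16:H5→d17:-  best=H5
  ? 150.176.1.228  path d0:-→d1:-→d2:-→d3:-→d4:-→d5:-→d6:-→d7:-→d8:-→d9:-→d10:-→d11:-→d12:H4→d13:-→d14:-→d15:-  best=H4
  ? 198.71.187.39  path d0:-→d1:-  best=no-route
  add 150.177.143.252/32 -> H6 at depth 32
  add 150.176.0.0/12 -> H6 at depth 12
  ? 86.48.0.0  path d0:-→d1:-→d2:-→d3:-→d4:-→d5:-→d6:-→d7:-→d8:-→d9:-→d10:-→d11:-→d12:-→d13:-→d14:-→d15:-→d16:H5→d17:-  best=H5
  add 86.32.0.0/11 -> H2 at depth 11
  - 86.32.0.0/11 clear@11

== LOOKUPS ==
["H7","H1","H6","H6","H7","H6","H1","H0","H1","H0","H0","H5","H5","H4","no-route","H5"]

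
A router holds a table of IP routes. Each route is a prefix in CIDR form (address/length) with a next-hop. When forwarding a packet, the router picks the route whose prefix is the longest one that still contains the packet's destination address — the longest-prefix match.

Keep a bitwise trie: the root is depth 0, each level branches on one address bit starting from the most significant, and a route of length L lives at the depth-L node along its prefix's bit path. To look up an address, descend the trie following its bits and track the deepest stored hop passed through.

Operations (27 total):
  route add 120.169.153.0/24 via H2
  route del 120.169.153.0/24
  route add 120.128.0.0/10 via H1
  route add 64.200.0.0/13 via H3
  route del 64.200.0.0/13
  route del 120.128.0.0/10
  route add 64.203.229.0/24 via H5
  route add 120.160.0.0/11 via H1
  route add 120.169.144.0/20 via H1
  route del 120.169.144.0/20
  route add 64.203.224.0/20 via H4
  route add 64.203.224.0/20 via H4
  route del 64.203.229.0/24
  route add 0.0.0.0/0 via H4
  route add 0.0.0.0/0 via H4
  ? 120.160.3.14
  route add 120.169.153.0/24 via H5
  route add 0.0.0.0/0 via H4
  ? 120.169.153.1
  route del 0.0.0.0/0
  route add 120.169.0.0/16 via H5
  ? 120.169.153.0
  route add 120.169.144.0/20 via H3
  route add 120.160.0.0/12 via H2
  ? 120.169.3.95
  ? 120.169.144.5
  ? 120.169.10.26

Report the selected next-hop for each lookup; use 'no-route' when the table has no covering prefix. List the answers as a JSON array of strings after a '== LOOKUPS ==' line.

Trace:
  add 120.169.153.0/24 -> H2 at depth 24
  del 120.169.153.0/24 (clear depth 24)
  add 120.128.0.0/10 -> H1 at depth 10
  add 64.200.0.0/13 -> H3 at depth 13
  del 64.200.0.0/13 (clear depth 13)
  del 120.128.0.0/10 (clear depth 10)
  add 64.203.229.0/24 -> H5 at depth 24
  add 120.160.0.0/11 -> H1 at depth 11
  add 120.169.144.0/20 -> H1 at depth 20
  del 120.169.144.0/20 (clear depth 20)
  add 64.203.224.0/20 -> H4 at depth 20
  add 64.203.224.0/20 -> H4 at depth 20
  del 64.203.229.0/24 (clear depth 24)
  add 0.0.0.0/0 -> H4 at depth 0
  add 0.0.0.0/0 -> H4 at depth 0
  Q 120.160.3.14: descend 011110001010 ; hops seen [H4,H1] ; pick H1
  add 120.169.153.0/24 -> H5 at depth 24
  add 0.0.0.0/0 -> H4 at depth 0
  Q 120.169.153.1: descend 011110001010100110011001 ; hops seen [H4,H1,H5] ; pick H5
  del 0.0.0.0/0 (clear depth 0)
  add 120.169.0.0/16 -> H5 at depth 16
  Q 120.169.153.0: descend 011110001010100110011001 ; hops seen [H1,H5,H5] ; pick H5
  add 120.169.144.0/20 -> H3 at depth 20
  add 120.160.0.0/12 -> H2 at depth 12
  Q 120.169.3.95: descend 0111100010101001 ; hops seen [H1,H2,H5] ; pick H5
  Q 120.169.144.5: descend 01111000101010011001 ; hops seen [H1,H2,H5,H3] ; pick H3
  Q 120.169.10.26: descend 0111100010101001 ; hops seen [H1,H2,H5] ; pick H5

== LOOKUPS ==
["H1","H5","H5","H5","H3","H5"]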